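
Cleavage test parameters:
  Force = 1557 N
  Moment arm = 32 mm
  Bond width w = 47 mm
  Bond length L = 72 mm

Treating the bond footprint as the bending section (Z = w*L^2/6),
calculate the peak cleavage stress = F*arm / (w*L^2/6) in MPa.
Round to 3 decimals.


M = 1557 * 32 = 49824 N*mm
Z = 47 * 72^2 / 6 = 243648 / 6 mm^3
sigma = M / Z = 6 * 49824 / 243648 = 298944 / 243648
= 1.227 MPa

1.227


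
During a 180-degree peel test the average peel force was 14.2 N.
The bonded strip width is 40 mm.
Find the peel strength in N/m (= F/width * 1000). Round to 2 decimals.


Peel strength = F/width * 1000
= 14.2 / 40 * 1000
= 355.00 N/m

355.00


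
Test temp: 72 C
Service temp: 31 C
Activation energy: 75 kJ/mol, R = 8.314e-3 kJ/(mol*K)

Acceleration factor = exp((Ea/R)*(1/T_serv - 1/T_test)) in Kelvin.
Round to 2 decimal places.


AF = exp((75/0.008314)*(1/304.15 - 1/345.15))
= 33.89

33.89


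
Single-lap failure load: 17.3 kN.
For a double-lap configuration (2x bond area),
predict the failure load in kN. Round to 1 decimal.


Failure load = 17.3 * 2 = 34.6 kN

34.6


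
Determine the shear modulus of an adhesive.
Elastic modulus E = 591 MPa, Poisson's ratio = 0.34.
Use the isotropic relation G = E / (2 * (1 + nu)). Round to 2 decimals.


G = 591 / (2*(1+0.34)) = 591 / 2.68
= 220.52 MPa

220.52


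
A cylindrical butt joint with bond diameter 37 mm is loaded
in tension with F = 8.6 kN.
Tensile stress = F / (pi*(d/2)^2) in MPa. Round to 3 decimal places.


Area = pi * (37/2)^2 = 1075.2101 mm^2
Stress = 8.6*1000 / 1075.2101
= 7.998 MPa

7.998


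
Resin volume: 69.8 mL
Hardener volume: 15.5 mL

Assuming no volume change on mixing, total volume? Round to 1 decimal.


V_total = 69.8 + 15.5 = 85.3 mL

85.3


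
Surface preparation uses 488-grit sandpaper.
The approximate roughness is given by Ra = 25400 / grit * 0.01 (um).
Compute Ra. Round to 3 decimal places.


Ra = 25400 / 488 * 0.01
= 254 / 488
= 0.520 um

0.520


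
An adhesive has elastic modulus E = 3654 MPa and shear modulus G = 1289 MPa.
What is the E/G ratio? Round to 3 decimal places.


E/G = 3654 / 1289 = 2.835

2.835


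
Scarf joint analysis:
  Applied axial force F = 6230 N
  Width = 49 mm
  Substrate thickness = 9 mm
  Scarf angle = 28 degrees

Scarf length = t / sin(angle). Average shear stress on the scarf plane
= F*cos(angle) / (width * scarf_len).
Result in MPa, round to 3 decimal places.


Scarf length = 9 / sin(28 deg) = 19.1705 mm
cos(28 deg) = 0.882948
Shear = 6230 * 0.882948 / (49 * 19.1705)
= 5.856 MPa

5.856


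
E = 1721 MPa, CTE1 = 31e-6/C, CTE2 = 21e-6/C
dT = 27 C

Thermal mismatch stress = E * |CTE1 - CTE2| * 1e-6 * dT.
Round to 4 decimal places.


= 1721 * 10e-6 * 27
= 0.4647 MPa

0.4647


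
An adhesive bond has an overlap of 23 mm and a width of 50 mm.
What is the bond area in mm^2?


Bond area = overlap * width
= 23 * 50
= 1150 mm^2

1150


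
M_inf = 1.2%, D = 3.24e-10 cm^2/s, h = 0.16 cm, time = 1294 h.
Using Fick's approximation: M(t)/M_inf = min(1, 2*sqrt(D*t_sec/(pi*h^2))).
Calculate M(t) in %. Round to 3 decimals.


t = 4658400 s
ratio = min(1, 2*sqrt(3.24e-10*4658400/(pi*0.0256)))
= 0.273984
M(t) = 1.2 * 0.273984 = 0.329%

0.329


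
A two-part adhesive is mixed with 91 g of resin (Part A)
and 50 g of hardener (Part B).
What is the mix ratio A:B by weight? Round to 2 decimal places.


Mix ratio = mass_A / mass_B
= 91 / 50
= 1.82

1.82


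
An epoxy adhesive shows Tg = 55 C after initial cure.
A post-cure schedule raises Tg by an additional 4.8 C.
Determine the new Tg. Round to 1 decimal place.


New Tg = 55 + 4.8
= 59.8 C

59.8


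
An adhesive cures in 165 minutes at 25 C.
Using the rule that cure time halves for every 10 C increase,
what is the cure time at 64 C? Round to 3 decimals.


Factor = 2^((64 - 25) / 10) = 14.9285
Cure time = 165 / 14.9285
= 11.053 minutes

11.053


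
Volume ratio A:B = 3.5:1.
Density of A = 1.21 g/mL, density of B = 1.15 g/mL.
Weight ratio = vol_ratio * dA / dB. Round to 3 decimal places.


Wt ratio = 3.5 * 1.21 / 1.15
= 3.683

3.683


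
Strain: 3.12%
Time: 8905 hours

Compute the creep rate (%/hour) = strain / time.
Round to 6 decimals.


Creep rate = 3.12 / 8905
= 0.000350 %/h

0.000350


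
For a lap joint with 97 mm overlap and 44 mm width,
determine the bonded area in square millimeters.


Area = 97 * 44 = 4268 mm^2

4268


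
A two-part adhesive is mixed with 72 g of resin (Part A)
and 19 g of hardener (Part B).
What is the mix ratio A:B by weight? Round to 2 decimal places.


Mix ratio = mass_A / mass_B
= 72 / 19
= 3.79

3.79


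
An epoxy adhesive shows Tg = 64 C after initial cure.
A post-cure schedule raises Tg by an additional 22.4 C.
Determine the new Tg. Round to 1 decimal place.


New Tg = 64 + 22.4
= 86.4 C

86.4


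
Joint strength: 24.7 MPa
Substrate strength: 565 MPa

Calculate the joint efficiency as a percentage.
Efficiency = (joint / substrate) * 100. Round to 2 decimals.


Efficiency = (24.7 / 565) * 100 = 4.37%

4.37


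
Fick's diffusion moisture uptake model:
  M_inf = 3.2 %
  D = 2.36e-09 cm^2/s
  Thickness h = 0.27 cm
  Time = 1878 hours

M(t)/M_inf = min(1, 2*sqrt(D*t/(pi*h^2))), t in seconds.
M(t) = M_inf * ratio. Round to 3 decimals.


t_sec = 1878 * 3600 = 6760800
ratio = 2*sqrt(2.36e-09*6760800/(pi*0.27^2))
= min(1, 0.527894)
= 0.527894
M(t) = 3.2 * 0.527894 = 1.689 %

1.689


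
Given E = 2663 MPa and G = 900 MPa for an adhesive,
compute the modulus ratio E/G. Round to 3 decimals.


E/G ratio = 2663 / 900 = 2.959

2.959


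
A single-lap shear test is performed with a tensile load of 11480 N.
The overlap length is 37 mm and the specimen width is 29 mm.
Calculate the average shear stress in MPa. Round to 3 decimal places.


Shear stress = F / (overlap * width)
= 11480 / (37 * 29)
= 11480 / 1073
= 10.699 MPa

10.699


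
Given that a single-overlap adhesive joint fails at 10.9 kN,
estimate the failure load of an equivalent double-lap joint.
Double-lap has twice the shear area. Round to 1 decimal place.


Double-lap factor = 2
Expected load = 10.9 * 2 = 21.8 kN

21.8


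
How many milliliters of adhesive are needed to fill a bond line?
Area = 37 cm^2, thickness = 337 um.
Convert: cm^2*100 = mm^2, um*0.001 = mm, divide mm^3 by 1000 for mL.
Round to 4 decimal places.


= (37 * 100) * (337 * 0.001) / 1000
= 1.2469 mL

1.2469


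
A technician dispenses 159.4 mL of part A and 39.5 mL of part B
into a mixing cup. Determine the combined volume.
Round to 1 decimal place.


Combined volume = 159.4 + 39.5
= 198.9 mL

198.9


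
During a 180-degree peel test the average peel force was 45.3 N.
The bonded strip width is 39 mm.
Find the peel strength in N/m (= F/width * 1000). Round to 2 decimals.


Peel strength = F/width * 1000
= 45.3 / 39 * 1000
= 1161.54 N/m

1161.54


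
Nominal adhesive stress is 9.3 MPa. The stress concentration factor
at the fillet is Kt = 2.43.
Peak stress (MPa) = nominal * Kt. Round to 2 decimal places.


Peak = 9.3 * 2.43 = 22.60 MPa

22.60


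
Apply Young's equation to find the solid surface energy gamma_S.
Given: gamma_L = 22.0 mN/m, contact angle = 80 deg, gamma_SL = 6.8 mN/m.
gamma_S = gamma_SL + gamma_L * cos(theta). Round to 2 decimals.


theta_rad = 80 * pi/180 = 1.396263
gamma_S = 6.8 + 22.0 * cos(1.396263)
= 10.62 mN/m

10.62


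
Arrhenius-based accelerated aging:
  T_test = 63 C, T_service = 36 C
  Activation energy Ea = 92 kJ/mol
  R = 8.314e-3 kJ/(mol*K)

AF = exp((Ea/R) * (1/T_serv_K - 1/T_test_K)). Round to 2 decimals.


T_test_K = 336.15, T_serv_K = 309.15
AF = exp((92/8.314e-3) * (1/309.15 - 1/336.15))
= 17.73

17.73


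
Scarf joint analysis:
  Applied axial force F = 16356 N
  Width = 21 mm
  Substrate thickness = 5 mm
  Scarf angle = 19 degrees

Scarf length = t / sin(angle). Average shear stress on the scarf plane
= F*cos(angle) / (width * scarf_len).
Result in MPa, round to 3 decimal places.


Scarf length = 5 / sin(19 deg) = 15.3578 mm
cos(19 deg) = 0.945519
Shear = 16356 * 0.945519 / (21 * 15.3578)
= 47.951 MPa

47.951


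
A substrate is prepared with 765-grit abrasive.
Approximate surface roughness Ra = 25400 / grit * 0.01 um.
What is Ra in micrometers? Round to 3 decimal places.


Ra = 25400 / 765 * 0.01 = 0.332 um

0.332


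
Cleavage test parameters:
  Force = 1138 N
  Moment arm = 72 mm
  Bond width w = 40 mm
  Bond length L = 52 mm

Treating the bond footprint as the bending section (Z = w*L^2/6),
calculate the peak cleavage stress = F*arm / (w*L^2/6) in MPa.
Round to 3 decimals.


M = 1138 * 72 = 81936 N*mm
Z = 40 * 52^2 / 6 = 108160 / 6 mm^3
sigma = M / Z = 6 * 81936 / 108160 = 491616 / 108160
= 4.545 MPa

4.545


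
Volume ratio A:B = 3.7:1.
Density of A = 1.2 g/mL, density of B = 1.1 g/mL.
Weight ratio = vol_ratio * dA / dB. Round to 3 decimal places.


Wt ratio = 3.7 * 1.2 / 1.1
= 4.036

4.036


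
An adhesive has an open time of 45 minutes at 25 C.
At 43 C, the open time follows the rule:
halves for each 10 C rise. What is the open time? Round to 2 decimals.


Factor = 2^((43-25)/10) = 3.4822
Open time = 45 / 3.4822 = 12.92 min

12.92


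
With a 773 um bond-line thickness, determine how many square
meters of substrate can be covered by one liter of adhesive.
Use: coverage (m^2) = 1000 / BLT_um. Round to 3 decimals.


Coverage = 1000 / 773 = 1.294 m^2

1.294


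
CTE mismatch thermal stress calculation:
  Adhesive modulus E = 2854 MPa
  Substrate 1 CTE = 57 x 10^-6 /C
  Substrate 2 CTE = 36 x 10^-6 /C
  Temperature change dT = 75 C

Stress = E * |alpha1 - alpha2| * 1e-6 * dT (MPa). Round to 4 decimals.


delta_alpha = |57 - 36| = 21 x 10^-6/C
Stress = 2854 * 21e-6 * 75
= 4.4951 MPa

4.4951


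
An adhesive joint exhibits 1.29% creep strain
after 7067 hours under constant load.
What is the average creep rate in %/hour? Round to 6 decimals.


Creep rate = strain / time
= 1.29 / 7067
= 0.000183 %/h

0.000183


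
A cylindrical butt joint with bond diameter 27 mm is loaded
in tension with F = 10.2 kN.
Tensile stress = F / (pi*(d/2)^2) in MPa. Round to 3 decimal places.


Area = pi * (27/2)^2 = 572.5553 mm^2
Stress = 10.2*1000 / 572.5553
= 17.815 MPa

17.815


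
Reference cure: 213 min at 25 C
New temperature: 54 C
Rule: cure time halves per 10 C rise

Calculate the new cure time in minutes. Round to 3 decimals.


factor = 2^((54-25)/10) = 7.4643
t_new = 213 / 7.4643 = 28.536 min

28.536


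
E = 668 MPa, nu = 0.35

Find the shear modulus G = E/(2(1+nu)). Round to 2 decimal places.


G = 668 / (2 * 1.35)
= 247.41 MPa

247.41


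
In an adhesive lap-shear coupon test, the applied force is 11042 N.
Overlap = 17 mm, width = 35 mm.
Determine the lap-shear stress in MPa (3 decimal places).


stress = F / (overlap * width)
= 11042 / (17 * 35)
= 18.558 MPa

18.558


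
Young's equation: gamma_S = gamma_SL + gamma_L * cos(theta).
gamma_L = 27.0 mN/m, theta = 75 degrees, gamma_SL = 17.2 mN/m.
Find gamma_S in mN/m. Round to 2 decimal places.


cos(75 deg) = 0.258819
gamma_S = 17.2 + 27.0 * 0.258819
= 24.19 mN/m

24.19


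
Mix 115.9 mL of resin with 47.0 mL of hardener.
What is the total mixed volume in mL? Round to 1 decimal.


Total = 115.9 + 47.0 = 162.9 mL

162.9


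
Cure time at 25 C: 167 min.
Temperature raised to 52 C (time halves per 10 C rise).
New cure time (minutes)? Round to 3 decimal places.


Acceleration factor = 2^(27/10) = 6.4980
New time = 167 / 6.4980 = 25.700 min

25.700


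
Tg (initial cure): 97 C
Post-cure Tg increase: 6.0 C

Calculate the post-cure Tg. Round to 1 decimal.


Post-cure Tg = 97 + 6.0 = 103.0 C

103.0


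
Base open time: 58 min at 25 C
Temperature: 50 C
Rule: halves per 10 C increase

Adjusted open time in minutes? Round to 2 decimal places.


Acceleration = 2^((50-25)/10) = 5.6569
Open time = 58 / 5.6569 = 10.25 min

10.25


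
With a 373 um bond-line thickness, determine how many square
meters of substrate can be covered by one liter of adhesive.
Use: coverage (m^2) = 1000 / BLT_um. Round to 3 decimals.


Coverage = 1000 / 373 = 2.681 m^2

2.681


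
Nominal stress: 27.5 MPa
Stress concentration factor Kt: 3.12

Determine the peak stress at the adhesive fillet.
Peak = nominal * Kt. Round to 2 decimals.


Peak stress = 27.5 * 3.12
= 85.80 MPa

85.80


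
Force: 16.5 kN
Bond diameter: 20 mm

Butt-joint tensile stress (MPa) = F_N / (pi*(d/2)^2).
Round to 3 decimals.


F_N = 16.5 * 1000 = 16500.0 N
A = pi*(10.0)^2 = 314.1593 mm^2
stress = 16500.0 / 314.1593 = 52.521 MPa

52.521


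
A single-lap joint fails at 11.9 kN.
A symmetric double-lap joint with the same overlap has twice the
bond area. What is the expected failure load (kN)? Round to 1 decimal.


Double-lap load = 2 * 11.9 = 23.8 kN

23.8


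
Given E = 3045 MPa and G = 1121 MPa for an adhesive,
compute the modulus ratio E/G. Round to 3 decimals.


E/G ratio = 3045 / 1121 = 2.716

2.716


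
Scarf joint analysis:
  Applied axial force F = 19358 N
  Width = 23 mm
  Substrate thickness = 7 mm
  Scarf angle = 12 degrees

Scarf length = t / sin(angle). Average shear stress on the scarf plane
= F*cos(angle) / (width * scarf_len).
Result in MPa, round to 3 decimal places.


Scarf length = 7 / sin(12 deg) = 33.6681 mm
cos(12 deg) = 0.978148
Shear = 19358 * 0.978148 / (23 * 33.6681)
= 24.452 MPa

24.452


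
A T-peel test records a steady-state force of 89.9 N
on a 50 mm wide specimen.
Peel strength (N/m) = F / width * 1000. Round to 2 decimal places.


Peel strength = 89.9 / 50 * 1000
= 1798.00 N/m

1798.00


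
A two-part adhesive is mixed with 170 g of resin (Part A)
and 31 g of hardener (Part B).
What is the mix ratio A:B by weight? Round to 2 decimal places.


Mix ratio = mass_A / mass_B
= 170 / 31
= 5.48

5.48


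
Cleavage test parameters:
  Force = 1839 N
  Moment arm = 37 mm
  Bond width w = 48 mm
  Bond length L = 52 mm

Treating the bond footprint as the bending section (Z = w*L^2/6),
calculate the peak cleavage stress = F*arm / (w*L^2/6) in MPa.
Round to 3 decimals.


M = 1839 * 37 = 68043 N*mm
Z = 48 * 52^2 / 6 = 129792 / 6 mm^3
sigma = M / Z = 6 * 68043 / 129792 = 408258 / 129792
= 3.145 MPa

3.145


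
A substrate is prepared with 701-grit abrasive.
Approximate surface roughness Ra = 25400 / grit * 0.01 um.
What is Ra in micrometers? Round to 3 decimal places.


Ra = 25400 / 701 * 0.01 = 0.362 um

0.362


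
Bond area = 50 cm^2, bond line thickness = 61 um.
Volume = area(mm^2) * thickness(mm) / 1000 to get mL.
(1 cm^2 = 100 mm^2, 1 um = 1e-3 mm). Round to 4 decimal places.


area_mm2 = 50 * 100 = 5000
blt_mm = 61 * 1e-3 = 0.061
vol_mm3 = 5000 * 0.061 = 305.0
vol_mL = 305.0 / 1000 = 0.3050 mL

0.3050


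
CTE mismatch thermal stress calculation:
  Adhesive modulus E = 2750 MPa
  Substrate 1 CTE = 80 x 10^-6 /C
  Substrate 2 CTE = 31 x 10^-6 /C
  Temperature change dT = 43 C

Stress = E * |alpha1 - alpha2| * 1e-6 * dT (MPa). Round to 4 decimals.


delta_alpha = |80 - 31| = 49 x 10^-6/C
Stress = 2750 * 49e-6 * 43
= 5.7943 MPa

5.7943


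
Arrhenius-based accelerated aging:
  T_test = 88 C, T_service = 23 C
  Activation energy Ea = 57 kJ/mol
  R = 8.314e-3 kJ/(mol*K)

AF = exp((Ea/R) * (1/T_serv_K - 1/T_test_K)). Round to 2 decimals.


T_test_K = 361.15, T_serv_K = 296.15
AF = exp((57/8.314e-3) * (1/296.15 - 1/361.15))
= 64.49

64.49


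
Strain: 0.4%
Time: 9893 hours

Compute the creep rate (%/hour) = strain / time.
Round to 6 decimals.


Creep rate = 0.4 / 9893
= 0.000040 %/h

0.000040


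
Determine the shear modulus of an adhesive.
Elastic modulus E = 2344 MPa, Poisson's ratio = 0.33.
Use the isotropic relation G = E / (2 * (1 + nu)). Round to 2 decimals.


G = 2344 / (2*(1+0.33)) = 2344 / 2.66
= 881.20 MPa

881.20


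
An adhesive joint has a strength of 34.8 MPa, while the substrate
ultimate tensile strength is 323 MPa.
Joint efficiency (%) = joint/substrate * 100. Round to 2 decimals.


Efficiency = 34.8 / 323 * 100
= 10.77%

10.77


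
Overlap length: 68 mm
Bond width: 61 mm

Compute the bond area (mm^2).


Bond area = 68 * 61 = 4148 mm^2

4148


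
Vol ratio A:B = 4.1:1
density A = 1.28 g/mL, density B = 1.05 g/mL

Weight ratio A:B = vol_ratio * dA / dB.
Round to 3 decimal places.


Weight ratio = 4.1 * 1.28 / 1.05
= 4.998

4.998


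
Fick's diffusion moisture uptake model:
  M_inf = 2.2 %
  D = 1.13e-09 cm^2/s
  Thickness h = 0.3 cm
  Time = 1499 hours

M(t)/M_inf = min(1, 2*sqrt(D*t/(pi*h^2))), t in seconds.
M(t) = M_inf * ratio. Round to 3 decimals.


t_sec = 1499 * 3600 = 5396400
ratio = 2*sqrt(1.13e-09*5396400/(pi*0.3^2))
= min(1, 0.293714)
= 0.293714
M(t) = 2.2 * 0.293714 = 0.646 %

0.646


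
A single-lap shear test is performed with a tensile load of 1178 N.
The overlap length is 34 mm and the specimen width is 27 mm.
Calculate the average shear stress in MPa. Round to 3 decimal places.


Shear stress = F / (overlap * width)
= 1178 / (34 * 27)
= 1178 / 918
= 1.283 MPa

1.283


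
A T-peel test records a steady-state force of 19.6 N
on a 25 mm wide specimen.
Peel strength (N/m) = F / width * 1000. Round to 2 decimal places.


Peel strength = 19.6 / 25 * 1000
= 784.00 N/m

784.00


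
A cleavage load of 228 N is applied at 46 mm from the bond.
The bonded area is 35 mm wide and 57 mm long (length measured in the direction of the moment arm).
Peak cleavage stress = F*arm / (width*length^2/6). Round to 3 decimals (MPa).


Moment = 228 * 46 = 10488 N*mm
Section modulus = 35 * 3249 / 6 = 113715 / 6 mm^3
Stress = 10488 / (113715 / 6) = 62928 / 113715
= 0.553 MPa

0.553


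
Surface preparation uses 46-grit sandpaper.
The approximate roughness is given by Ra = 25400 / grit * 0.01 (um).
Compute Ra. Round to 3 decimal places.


Ra = 25400 / 46 * 0.01
= 254 / 46
= 5.522 um

5.522


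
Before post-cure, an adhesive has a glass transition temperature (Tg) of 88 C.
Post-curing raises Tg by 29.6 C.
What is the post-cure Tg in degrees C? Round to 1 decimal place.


Tg_post = Tg_base + delta_Tg
= 88 + 29.6
= 117.6 C

117.6


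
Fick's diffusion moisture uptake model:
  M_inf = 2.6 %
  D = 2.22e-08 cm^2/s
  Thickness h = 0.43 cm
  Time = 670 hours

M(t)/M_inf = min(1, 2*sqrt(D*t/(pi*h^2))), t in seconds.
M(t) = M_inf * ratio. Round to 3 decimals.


t_sec = 670 * 3600 = 2412000
ratio = 2*sqrt(2.22e-08*2412000/(pi*0.43^2))
= min(1, 0.607228)
= 0.607228
M(t) = 2.6 * 0.607228 = 1.579 %

1.579


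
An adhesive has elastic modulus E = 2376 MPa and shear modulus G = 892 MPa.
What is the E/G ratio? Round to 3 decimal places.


E/G = 2376 / 892 = 2.664

2.664


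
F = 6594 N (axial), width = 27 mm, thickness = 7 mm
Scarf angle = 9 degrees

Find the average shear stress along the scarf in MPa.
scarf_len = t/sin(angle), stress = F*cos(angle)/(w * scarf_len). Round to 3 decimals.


scarf_len = 7/sin(9 deg) = 44.7472
cos(9 deg) = 0.987688
stress = 6594*0.987688/(27*44.7472) = 5.391 MPa

5.391


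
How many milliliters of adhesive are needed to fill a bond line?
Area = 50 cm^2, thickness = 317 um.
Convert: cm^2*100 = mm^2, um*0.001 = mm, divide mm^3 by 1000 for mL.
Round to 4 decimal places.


= (50 * 100) * (317 * 0.001) / 1000
= 1.5850 mL

1.5850


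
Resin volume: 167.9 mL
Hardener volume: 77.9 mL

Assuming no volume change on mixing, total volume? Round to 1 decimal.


V_total = 167.9 + 77.9 = 245.8 mL

245.8


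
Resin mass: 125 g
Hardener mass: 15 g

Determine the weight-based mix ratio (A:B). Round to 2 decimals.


Ratio = 125 / 15 = 8.33

8.33


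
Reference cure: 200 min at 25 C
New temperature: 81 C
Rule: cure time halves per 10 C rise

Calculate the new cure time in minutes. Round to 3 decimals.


factor = 2^((81-25)/10) = 48.5029
t_new = 200 / 48.5029 = 4.123 min

4.123


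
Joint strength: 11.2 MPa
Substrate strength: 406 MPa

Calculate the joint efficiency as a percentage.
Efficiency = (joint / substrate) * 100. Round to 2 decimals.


Efficiency = (11.2 / 406) * 100 = 2.76%

2.76


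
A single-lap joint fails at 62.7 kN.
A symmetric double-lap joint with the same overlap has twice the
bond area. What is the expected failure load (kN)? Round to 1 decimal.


Double-lap load = 2 * 62.7 = 125.4 kN

125.4


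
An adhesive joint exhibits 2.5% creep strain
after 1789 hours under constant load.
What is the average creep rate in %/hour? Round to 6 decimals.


Creep rate = strain / time
= 2.5 / 1789
= 0.001397 %/h

0.001397


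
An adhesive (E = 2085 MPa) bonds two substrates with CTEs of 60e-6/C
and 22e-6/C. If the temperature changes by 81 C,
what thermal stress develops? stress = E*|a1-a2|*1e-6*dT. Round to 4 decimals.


Stress = 2085 * |60 - 22| * 1e-6 * 81
= 6.4176 MPa

6.4176


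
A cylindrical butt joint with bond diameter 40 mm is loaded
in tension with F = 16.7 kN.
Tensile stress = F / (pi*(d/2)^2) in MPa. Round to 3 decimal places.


Area = pi * (40/2)^2 = 1256.6371 mm^2
Stress = 16.7*1000 / 1256.6371
= 13.289 MPa

13.289


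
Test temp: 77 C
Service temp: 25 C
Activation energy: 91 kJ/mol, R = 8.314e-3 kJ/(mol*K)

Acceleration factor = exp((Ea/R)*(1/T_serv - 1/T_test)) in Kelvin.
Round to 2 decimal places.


AF = exp((91/0.008314)*(1/298.15 - 1/350.15))
= 233.19

233.19


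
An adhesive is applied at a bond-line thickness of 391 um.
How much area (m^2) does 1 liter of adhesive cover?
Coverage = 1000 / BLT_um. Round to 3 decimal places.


Coverage = 1000 / 391 = 2.558 m^2

2.558


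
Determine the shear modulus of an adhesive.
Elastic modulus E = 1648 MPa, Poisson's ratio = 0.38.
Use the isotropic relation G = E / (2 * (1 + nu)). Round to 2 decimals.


G = 1648 / (2*(1+0.38)) = 1648 / 2.76
= 597.10 MPa

597.10


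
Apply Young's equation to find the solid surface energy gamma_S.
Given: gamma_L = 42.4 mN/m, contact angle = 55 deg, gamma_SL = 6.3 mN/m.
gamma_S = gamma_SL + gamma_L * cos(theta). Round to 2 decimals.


theta_rad = 55 * pi/180 = 0.959931
gamma_S = 6.3 + 42.4 * cos(0.959931)
= 30.62 mN/m

30.62


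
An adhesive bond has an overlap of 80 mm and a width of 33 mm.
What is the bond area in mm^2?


Bond area = overlap * width
= 80 * 33
= 2640 mm^2

2640


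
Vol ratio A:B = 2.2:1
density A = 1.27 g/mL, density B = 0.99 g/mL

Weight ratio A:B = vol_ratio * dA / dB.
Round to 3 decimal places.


Weight ratio = 2.2 * 1.27 / 0.99
= 2.822

2.822


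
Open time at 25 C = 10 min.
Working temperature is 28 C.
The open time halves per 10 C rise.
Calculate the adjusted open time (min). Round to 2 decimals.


factor = 2^((28 - 25) / 10) = 1.2311
ot = 10 / 1.2311 = 8.12 min

8.12


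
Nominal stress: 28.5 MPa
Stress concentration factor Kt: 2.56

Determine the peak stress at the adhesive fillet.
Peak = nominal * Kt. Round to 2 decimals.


Peak stress = 28.5 * 2.56
= 72.96 MPa

72.96


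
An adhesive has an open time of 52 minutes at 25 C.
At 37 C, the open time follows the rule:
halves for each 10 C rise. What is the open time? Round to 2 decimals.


Factor = 2^((37-25)/10) = 2.2974
Open time = 52 / 2.2974 = 22.63 min

22.63


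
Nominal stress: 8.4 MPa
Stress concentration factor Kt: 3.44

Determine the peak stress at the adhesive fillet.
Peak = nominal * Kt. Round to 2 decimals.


Peak stress = 8.4 * 3.44
= 28.90 MPa

28.90


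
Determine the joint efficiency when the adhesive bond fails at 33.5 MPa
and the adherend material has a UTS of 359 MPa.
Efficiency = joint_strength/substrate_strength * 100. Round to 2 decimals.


Joint efficiency = 33.5 / 359 * 100
= 9.33%

9.33


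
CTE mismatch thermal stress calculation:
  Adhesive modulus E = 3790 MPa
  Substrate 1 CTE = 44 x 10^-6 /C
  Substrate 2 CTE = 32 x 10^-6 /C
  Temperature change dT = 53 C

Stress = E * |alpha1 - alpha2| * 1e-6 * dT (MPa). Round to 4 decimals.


delta_alpha = |44 - 32| = 12 x 10^-6/C
Stress = 3790 * 12e-6 * 53
= 2.4104 MPa

2.4104


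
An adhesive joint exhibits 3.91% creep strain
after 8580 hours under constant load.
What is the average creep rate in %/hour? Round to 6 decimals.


Creep rate = strain / time
= 3.91 / 8580
= 0.000456 %/h

0.000456


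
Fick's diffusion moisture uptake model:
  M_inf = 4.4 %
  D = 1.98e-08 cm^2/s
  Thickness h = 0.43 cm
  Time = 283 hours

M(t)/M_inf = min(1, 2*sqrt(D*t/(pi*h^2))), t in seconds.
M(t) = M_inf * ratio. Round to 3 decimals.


t_sec = 283 * 3600 = 1018800
ratio = 2*sqrt(1.98e-08*1018800/(pi*0.43^2))
= min(1, 0.372704)
= 0.372704
M(t) = 4.4 * 0.372704 = 1.640 %

1.640


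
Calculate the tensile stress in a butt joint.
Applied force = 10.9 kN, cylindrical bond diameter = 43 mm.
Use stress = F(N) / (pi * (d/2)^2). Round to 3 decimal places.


A = pi * 21.5^2 = 1452.2012 mm^2
sigma = 10900.0 / 1452.2012 = 7.506 MPa

7.506


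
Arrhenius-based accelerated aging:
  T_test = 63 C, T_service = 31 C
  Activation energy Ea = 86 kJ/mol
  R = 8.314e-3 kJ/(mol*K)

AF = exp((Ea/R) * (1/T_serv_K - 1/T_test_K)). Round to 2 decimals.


T_test_K = 336.15, T_serv_K = 304.15
AF = exp((86/8.314e-3) * (1/304.15 - 1/336.15))
= 25.47

25.47


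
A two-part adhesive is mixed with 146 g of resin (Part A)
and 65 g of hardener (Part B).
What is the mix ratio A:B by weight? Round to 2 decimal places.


Mix ratio = mass_A / mass_B
= 146 / 65
= 2.25

2.25


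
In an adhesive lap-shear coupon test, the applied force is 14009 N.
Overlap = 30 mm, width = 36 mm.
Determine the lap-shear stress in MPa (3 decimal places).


stress = F / (overlap * width)
= 14009 / (30 * 36)
= 12.971 MPa

12.971


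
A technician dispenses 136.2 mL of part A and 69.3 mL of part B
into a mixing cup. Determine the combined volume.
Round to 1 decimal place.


Combined volume = 136.2 + 69.3
= 205.5 mL

205.5


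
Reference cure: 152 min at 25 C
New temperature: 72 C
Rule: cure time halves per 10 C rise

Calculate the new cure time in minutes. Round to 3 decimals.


factor = 2^((72-25)/10) = 25.9921
t_new = 152 / 25.9921 = 5.848 min

5.848


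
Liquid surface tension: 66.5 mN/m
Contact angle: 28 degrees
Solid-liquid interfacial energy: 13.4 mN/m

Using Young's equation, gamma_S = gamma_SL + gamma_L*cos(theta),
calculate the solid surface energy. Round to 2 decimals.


gamma_S = 13.4 + 66.5 * cos(28)
= 72.12 mN/m

72.12


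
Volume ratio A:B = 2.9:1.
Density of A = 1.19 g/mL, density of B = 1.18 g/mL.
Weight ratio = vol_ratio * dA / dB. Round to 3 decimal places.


Wt ratio = 2.9 * 1.19 / 1.18
= 2.925

2.925


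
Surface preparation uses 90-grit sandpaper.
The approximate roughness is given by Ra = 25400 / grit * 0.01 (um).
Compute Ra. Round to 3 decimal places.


Ra = 25400 / 90 * 0.01
= 254 / 90
= 2.822 um

2.822


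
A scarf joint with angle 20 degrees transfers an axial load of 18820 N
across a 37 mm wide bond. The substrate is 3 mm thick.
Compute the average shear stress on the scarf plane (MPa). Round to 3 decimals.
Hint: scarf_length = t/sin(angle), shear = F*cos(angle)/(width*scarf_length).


scarf_length = 3 / sin(20 deg) = 8.7714 mm
cos(20 deg) = 0.939693
shear stress = 18820 * 0.939693 / (37 * 8.7714)
= 54.492 MPa

54.492


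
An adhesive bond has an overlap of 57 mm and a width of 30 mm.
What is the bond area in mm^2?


Bond area = overlap * width
= 57 * 30
= 1710 mm^2

1710


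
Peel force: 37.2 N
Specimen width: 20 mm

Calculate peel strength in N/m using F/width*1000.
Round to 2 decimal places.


Peel strength = 37.2 / 20 * 1000 = 1860.00 N/m

1860.00


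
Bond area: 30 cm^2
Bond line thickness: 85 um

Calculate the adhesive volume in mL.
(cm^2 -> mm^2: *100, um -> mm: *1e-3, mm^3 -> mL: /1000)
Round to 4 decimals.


V = 30*100 * 85*1e-3 / 1000
= 0.2550 mL

0.2550


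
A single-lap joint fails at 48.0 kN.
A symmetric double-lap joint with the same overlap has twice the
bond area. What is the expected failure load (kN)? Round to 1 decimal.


Double-lap load = 2 * 48.0 = 96.0 kN

96.0


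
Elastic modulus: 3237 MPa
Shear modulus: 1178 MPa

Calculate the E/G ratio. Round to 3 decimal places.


E / G = 3237 / 1178 = 2.748

2.748


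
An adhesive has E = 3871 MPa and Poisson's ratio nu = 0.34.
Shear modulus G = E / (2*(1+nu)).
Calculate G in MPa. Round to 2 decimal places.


G = 3871 / (2*(1+0.34))
= 3871 / 2.68
= 1444.40 MPa

1444.40


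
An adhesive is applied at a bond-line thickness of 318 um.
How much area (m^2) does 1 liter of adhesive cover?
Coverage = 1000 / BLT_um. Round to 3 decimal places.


Coverage = 1000 / 318 = 3.145 m^2

3.145


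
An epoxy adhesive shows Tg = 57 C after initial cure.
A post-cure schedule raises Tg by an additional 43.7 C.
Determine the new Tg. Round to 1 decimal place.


New Tg = 57 + 43.7
= 100.7 C

100.7


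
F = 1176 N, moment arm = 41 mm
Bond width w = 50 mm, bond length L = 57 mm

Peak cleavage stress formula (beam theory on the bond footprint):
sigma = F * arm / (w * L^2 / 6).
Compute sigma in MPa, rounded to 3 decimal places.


sigma = (1176 * 41) / (50 * 3249 / 6)
= 48216 * 6 / 162450
= 289296 / 162450
= 1.781 MPa

1.781


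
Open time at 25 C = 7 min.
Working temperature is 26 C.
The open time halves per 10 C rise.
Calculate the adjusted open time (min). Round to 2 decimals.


factor = 2^((26 - 25) / 10) = 1.0718
ot = 7 / 1.0718 = 6.53 min

6.53


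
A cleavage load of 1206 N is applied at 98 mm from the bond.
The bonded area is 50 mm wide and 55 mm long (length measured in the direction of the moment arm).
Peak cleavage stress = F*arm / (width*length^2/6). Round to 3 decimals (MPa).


Moment = 1206 * 98 = 118188 N*mm
Section modulus = 50 * 3025 / 6 = 151250 / 6 mm^3
Stress = 118188 / (151250 / 6) = 709128 / 151250
= 4.688 MPa

4.688


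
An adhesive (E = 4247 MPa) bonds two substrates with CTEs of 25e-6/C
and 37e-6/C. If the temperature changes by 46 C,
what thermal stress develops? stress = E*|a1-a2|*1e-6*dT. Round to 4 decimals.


Stress = 4247 * |25 - 37| * 1e-6 * 46
= 2.3443 MPa

2.3443


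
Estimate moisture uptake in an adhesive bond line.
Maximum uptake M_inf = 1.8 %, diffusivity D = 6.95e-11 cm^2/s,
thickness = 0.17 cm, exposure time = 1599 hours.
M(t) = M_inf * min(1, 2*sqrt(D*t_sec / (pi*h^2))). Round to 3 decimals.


Convert time: 1599 h = 5756400 s
ratio = min(1, 2*sqrt(6.95e-11*5756400/(pi*0.17^2)))
= 0.132762
M(t) = 1.8 * 0.132762 = 0.239%

0.239


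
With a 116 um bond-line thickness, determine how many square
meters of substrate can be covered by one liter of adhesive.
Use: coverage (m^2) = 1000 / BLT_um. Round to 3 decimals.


Coverage = 1000 / 116 = 8.621 m^2

8.621


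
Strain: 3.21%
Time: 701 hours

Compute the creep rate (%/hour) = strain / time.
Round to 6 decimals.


Creep rate = 3.21 / 701
= 0.004579 %/h

0.004579


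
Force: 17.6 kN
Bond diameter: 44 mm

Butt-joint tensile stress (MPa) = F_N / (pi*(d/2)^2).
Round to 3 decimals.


F_N = 17.6 * 1000 = 17600.0 N
A = pi*(22.0)^2 = 1520.5308 mm^2
stress = 17600.0 / 1520.5308 = 11.575 MPa

11.575


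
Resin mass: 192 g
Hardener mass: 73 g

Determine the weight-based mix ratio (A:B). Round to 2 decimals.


Ratio = 192 / 73 = 2.63

2.63


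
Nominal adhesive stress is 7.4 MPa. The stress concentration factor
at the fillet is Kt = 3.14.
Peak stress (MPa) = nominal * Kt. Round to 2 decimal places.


Peak = 7.4 * 3.14 = 23.24 MPa

23.24


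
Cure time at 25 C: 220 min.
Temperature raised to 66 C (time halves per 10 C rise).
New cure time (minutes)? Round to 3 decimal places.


Acceleration factor = 2^(41/10) = 17.1484
New time = 220 / 17.1484 = 12.829 min

12.829


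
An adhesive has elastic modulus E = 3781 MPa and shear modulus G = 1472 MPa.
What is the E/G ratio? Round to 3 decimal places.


E/G = 3781 / 1472 = 2.569

2.569


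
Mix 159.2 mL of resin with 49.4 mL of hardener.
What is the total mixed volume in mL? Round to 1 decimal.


Total = 159.2 + 49.4 = 208.6 mL

208.6


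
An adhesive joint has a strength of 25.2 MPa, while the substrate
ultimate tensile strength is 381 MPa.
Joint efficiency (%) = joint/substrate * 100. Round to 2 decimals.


Efficiency = 25.2 / 381 * 100
= 6.61%

6.61


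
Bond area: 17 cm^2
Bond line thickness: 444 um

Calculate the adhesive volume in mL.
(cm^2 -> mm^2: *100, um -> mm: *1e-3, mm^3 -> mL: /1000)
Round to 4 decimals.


V = 17*100 * 444*1e-3 / 1000
= 0.7548 mL

0.7548


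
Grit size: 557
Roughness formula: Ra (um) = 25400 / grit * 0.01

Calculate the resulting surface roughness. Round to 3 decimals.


Ra = 25400 / 557 * 0.01
= 0.456 um

0.456


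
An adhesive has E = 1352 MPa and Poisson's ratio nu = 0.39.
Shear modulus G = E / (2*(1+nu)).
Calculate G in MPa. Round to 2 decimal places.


G = 1352 / (2*(1+0.39))
= 1352 / 2.78
= 486.33 MPa

486.33


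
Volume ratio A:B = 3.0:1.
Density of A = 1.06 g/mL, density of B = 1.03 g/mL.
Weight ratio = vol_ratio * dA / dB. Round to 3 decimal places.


Wt ratio = 3.0 * 1.06 / 1.03
= 3.087

3.087


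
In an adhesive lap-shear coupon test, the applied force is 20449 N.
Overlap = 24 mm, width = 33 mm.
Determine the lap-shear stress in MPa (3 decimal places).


stress = F / (overlap * width)
= 20449 / (24 * 33)
= 25.819 MPa

25.819


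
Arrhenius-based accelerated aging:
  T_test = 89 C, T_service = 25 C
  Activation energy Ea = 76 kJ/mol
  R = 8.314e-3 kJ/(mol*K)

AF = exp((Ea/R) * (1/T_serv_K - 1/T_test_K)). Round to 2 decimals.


T_test_K = 362.15, T_serv_K = 298.15
AF = exp((76/8.314e-3) * (1/298.15 - 1/362.15))
= 225.49

225.49


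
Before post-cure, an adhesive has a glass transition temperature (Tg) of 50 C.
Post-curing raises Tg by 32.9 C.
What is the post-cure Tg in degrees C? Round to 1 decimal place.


Tg_post = Tg_base + delta_Tg
= 50 + 32.9
= 82.9 C

82.9


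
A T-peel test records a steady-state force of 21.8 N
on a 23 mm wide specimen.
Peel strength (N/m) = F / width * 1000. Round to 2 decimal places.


Peel strength = 21.8 / 23 * 1000
= 947.83 N/m

947.83


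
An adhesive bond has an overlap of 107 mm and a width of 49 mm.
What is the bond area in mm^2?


Bond area = overlap * width
= 107 * 49
= 5243 mm^2

5243


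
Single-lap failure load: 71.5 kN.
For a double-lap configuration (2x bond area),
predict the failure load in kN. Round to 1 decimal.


Failure load = 71.5 * 2 = 143.0 kN

143.0


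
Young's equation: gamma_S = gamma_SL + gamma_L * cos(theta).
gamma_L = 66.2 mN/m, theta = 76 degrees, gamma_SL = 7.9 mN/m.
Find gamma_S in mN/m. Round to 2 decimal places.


cos(76 deg) = 0.241922
gamma_S = 7.9 + 66.2 * 0.241922
= 23.92 mN/m

23.92


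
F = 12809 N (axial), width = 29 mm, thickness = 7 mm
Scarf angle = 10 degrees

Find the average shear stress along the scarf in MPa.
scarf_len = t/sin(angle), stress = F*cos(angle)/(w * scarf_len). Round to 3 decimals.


scarf_len = 7/sin(10 deg) = 40.3114
cos(10 deg) = 0.984808
stress = 12809*0.984808/(29*40.3114) = 10.790 MPa

10.790


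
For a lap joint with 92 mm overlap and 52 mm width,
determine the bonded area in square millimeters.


Area = 92 * 52 = 4784 mm^2

4784


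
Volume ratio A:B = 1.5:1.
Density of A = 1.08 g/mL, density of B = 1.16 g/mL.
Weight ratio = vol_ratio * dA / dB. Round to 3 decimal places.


Wt ratio = 1.5 * 1.08 / 1.16
= 1.397

1.397


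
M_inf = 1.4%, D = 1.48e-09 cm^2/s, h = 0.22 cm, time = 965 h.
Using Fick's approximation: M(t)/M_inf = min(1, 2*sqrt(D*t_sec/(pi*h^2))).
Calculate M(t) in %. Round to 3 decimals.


t = 3474000 s
ratio = min(1, 2*sqrt(1.48e-09*3474000/(pi*0.0484)))
= 0.367772
M(t) = 1.4 * 0.367772 = 0.515%

0.515


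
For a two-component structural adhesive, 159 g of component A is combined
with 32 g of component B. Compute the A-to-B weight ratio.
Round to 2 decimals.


Weight ratio A:B = 159 / 32
= 4.97

4.97


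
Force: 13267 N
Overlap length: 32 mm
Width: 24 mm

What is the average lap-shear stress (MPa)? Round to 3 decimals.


Average shear stress = F / (overlap * width)
= 13267 / (32 * 24)
= 17.275 MPa

17.275


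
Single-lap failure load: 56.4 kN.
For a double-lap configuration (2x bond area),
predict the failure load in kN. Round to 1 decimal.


Failure load = 56.4 * 2 = 112.8 kN

112.8


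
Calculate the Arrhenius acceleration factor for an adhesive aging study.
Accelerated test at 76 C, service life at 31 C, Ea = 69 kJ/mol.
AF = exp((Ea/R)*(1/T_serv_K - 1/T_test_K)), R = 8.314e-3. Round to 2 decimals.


T_test = 349.15 K, T_serv = 304.15 K
Ea/R = 69 / 0.008314 = 8299.25
AF = exp(8299.25 * (1/304.15 - 1/349.15))
= 33.68

33.68


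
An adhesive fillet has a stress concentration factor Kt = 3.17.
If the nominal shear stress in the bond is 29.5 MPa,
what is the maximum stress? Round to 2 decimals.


Max stress = 29.5 * 3.17 = 93.52 MPa

93.52


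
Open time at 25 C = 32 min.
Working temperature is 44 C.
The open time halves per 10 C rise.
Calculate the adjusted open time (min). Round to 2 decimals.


factor = 2^((44 - 25) / 10) = 3.7321
ot = 32 / 3.7321 = 8.57 min

8.57


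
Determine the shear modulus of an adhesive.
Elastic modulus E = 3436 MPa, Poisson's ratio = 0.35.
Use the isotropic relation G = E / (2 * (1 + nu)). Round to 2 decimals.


G = 3436 / (2*(1+0.35)) = 3436 / 2.70
= 1272.59 MPa

1272.59


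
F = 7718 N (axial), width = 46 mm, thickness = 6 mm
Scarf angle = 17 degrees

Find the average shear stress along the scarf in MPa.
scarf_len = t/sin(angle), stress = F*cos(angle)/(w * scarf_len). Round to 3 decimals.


scarf_len = 6/sin(17 deg) = 20.5218
cos(17 deg) = 0.956305
stress = 7718*0.956305/(46*20.5218) = 7.819 MPa

7.819


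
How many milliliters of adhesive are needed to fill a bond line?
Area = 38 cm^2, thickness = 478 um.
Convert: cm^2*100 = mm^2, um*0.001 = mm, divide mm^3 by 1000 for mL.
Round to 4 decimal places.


= (38 * 100) * (478 * 0.001) / 1000
= 1.8164 mL

1.8164


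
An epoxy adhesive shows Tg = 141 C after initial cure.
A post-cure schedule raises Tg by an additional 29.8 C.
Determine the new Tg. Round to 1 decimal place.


New Tg = 141 + 29.8
= 170.8 C

170.8


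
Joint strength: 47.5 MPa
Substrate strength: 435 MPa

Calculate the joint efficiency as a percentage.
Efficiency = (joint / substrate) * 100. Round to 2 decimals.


Efficiency = (47.5 / 435) * 100 = 10.92%

10.92


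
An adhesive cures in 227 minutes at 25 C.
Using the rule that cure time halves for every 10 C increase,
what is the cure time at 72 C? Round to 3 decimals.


Factor = 2^((72 - 25) / 10) = 25.9921
Cure time = 227 / 25.9921
= 8.733 minutes

8.733


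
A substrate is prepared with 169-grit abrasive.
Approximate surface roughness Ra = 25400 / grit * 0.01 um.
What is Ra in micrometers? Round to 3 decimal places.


Ra = 25400 / 169 * 0.01 = 1.503 um

1.503


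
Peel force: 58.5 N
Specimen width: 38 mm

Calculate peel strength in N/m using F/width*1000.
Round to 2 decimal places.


Peel strength = 58.5 / 38 * 1000 = 1539.47 N/m

1539.47


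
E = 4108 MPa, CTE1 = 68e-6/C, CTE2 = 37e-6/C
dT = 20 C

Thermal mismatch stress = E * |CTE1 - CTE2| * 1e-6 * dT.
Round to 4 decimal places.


= 4108 * 31e-6 * 20
= 2.5470 MPa

2.5470


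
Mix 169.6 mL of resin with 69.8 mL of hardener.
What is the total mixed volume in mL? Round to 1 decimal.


Total = 169.6 + 69.8 = 239.4 mL

239.4


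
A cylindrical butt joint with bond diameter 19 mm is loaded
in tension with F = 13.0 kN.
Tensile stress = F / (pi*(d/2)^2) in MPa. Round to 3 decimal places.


Area = pi * (19/2)^2 = 283.5287 mm^2
Stress = 13.0*1000 / 283.5287
= 45.851 MPa

45.851


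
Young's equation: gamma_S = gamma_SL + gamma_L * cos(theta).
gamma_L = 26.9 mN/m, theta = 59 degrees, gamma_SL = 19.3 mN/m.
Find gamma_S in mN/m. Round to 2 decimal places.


cos(59 deg) = 0.515038
gamma_S = 19.3 + 26.9 * 0.515038
= 33.15 mN/m

33.15
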